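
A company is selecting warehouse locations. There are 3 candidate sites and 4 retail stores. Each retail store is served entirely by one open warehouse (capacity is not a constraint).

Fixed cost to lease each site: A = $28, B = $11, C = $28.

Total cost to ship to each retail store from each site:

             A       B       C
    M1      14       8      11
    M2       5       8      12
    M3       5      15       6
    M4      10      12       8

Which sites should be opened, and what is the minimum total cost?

Open B only; minimum total cost 54.

For any fixed open set, each retail store goes to its cheapest open site; total = fixed + service.
{B}: M1→B 8, M2→B 8, M3→B 15, M4→B 12. Service 43; fixed 11; total 54.
{A}: service 34 + fixed 28 = 62
{C}: service 37 + fixed 28 = 65
{A, B, C}: service 26 + fixed 67 = 93
No other subset beats 54.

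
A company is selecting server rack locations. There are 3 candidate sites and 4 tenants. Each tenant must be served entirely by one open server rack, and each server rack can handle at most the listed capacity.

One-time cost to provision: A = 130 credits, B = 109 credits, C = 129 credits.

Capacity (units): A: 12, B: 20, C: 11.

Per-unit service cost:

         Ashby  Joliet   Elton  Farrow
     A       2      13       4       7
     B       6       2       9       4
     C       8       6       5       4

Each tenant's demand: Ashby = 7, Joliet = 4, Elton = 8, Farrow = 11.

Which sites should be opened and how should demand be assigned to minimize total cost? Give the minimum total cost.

Minimum total cost: 404

Open {B, C}: Ashby→B 6·7=42, Joliet→B 2·4=8, Elton→B 9·8=72, Farrow→C 4·11=44.
Loads: B carries 19/20, C carries 11/11. Service 166; fixed 238; total 404.
Next best feasible plan costs 409.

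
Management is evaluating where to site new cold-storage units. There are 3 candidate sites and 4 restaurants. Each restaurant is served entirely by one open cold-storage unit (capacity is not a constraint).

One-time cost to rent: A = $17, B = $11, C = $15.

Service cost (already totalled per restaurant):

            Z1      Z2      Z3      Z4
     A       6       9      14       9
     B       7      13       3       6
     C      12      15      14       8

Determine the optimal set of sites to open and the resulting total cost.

For any fixed open set, each restaurant goes to its cheapest open site; total = fixed + service.
{B}: Z1→B 7, Z2→B 13, Z3→B 3, Z4→B 6. Service 29; fixed 11; total 40.
{A, B}: service 24 + fixed 28 = 52
{A}: service 38 + fixed 17 = 55
{A, B, C}: Z1→A 6, Z2→A 9, Z3→B 3, Z4→B 6. Service 24; fixed 43; total 67.
No other subset beats 40.

Open B only; minimum total cost 40.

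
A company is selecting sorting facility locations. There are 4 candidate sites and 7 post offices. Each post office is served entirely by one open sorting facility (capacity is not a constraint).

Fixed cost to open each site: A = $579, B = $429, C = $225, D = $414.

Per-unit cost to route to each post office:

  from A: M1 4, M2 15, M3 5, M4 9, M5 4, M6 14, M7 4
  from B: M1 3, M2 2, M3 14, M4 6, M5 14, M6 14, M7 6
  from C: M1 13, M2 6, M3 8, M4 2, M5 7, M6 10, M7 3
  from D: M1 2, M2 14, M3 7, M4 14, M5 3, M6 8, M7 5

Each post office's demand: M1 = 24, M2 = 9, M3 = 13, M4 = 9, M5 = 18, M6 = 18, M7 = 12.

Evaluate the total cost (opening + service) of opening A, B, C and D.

Total cost: 2030

Each post office is assigned to its cheapest site among the open ones.
{A, B, C, D}: M1→D 2·24=48, M2→B 2·9=18, M3→A 5·13=65, M4→C 2·9=18, M5→D 3·18=54, M6→D 8·18=144, M7→C 3·12=36. Service 383; fixed 1647; total 2030.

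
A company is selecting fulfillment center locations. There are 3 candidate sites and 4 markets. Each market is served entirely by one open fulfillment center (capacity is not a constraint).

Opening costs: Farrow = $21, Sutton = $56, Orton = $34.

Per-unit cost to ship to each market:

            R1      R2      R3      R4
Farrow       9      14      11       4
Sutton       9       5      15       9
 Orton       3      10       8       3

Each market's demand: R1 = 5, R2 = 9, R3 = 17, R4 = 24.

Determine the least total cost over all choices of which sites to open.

Minimum total cost: 347

For any fixed open set, each market goes to its cheapest open site; total = fixed + service.
{Orton}: R1→Orton 3·5=15, R2→Orton 10·9=90, R3→Orton 8·17=136, R4→Orton 3·24=72. Service 313; fixed 34; total 347.
{Sutton, Orton}: service 268 + fixed 90 = 358
{Farrow, Orton}: R1→Orton 3·5=15, R2→Orton 10·9=90, R3→Orton 8·17=136, R4→Orton 3·24=72. Service 313; fixed 55; total 368.
{Farrow, Sutton, Orton}: service 268 + fixed 111 = 379
No other subset beats 347.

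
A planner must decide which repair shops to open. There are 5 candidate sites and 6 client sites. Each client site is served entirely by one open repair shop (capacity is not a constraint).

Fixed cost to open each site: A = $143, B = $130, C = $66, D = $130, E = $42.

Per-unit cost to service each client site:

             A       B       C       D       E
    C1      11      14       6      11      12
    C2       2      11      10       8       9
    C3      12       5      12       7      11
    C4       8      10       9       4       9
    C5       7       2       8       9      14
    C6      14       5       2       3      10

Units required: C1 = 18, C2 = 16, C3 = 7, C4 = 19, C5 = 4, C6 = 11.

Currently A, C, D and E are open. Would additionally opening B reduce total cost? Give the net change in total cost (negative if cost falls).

Current service cost with {A, C, D, E}: 315.
Adding B: each client site re-picks its cheapest; new service cost 281, saving 34.
Extra fixed cost: 130. Net change = 130 − 34 = 96.
(Totals: 696 → 792.)

No — net change +96 (cost rises by 96).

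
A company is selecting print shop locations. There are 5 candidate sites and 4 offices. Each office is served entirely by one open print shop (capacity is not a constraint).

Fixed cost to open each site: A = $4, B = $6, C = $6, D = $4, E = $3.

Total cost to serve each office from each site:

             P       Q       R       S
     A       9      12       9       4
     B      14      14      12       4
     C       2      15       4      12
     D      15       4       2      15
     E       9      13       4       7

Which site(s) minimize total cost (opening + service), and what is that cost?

For any fixed open set, each office goes to its cheapest open site; total = fixed + service.
{A, C, D}: P→C 2, Q→D 4, R→D 2, S→A 4. Service 12; fixed 14; total 26.
{A, D}: P→A 9, Q→D 4, R→D 2, S→A 4. Service 19; fixed 8; total 27.
{B, C, D}: service 12 + fixed 16 = 28
{A, B, C, D, E}: service 12 + fixed 23 = 35
No other subset beats 26.

Open A, C and D; minimum total cost 26.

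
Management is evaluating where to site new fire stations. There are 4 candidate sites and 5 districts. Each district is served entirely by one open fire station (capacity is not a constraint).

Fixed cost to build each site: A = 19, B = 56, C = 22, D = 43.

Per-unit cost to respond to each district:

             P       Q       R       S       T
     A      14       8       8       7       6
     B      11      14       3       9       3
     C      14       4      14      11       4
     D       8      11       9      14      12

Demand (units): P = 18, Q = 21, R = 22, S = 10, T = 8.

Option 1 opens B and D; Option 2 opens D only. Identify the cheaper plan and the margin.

Option 1 is cheaper by 198.

Option 1: {B, D}: P→D 8·18=144, Q→D 11·21=231, R→B 3·22=66, S→B 9·10=90, T→B 3·8=24. Service 555; fixed 99; total 654.
Option 2: {D}: P→D 8·18=144, Q→D 11·21=231, R→D 9·22=198, S→D 14·10=140, T→D 12·8=96. Service 809; fixed 43; total 852.
Difference: |654 − 852| = 198.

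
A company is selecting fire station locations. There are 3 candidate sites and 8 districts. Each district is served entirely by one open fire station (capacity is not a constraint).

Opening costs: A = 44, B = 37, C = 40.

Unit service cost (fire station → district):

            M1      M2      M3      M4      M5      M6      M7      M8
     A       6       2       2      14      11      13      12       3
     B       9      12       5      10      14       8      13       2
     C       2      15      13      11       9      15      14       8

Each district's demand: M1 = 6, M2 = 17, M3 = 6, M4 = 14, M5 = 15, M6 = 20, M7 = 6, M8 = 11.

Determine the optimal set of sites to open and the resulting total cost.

Open A, B and C; minimum total cost 708.

For any fixed open set, each district goes to its cheapest open site; total = fixed + service.
{A, B, C}: M1→C 2·6=12, M2→A 2·17=34, M3→A 2·6=12, M4→B 10·14=140, M5→C 9·15=135, M6→B 8·20=160, M7→A 12·6=72, M8→B 2·11=22. Service 587; fixed 121; total 708.
{A, B}: service 641 + fixed 81 = 722
{A, C}: service 712 + fixed 84 = 796
{B}: service 898 + fixed 37 = 935
(All 7 nonempty subsets were checked; A, B and C is lowest.)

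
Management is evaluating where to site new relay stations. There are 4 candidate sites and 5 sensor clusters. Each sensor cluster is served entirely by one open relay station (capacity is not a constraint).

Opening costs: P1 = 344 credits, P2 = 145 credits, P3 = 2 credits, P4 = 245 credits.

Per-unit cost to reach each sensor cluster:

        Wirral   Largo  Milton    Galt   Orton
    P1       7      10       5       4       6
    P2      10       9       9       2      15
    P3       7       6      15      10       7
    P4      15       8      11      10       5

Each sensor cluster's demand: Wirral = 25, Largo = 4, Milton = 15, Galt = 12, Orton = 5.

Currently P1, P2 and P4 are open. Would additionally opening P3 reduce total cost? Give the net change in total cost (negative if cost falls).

Yes — net change −6 (cost falls by 6).

Current service cost with {P1, P2, P4}: 331.
Adding P3: each sensor cluster re-picks its cheapest; new service cost 323, saving 8.
Extra fixed cost: 2. Net change = 2 − 8 = -6.
(Totals: 1065 → 1059.)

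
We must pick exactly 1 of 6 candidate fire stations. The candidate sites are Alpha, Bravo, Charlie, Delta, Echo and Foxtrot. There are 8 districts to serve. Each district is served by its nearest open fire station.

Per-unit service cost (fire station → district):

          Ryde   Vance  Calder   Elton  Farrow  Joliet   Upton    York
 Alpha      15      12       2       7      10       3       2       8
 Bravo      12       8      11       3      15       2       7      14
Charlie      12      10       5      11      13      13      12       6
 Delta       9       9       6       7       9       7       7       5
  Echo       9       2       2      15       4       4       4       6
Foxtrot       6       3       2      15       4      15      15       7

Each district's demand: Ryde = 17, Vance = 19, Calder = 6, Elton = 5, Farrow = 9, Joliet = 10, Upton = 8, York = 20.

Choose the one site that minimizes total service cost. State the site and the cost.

With exactly 1 open, each district uses its cheapest among the chosen.
{Echo}: Ryde→Echo 9·17=153, Vance→Echo 2·19=38, Calder→Echo 2·6=12, Elton→Echo 15·5=75, Farrow→Echo 4·9=36, Joliet→Echo 4·10=40, Upton→Echo 4·8=32, York→Echo 6·20=120. Service cost 506.
{Foxtrot}: service cost 692
{Delta}: service cost 702
Among all 6 size-1 choices, {Echo} is lowest.

Choose Echo only; total service cost 506.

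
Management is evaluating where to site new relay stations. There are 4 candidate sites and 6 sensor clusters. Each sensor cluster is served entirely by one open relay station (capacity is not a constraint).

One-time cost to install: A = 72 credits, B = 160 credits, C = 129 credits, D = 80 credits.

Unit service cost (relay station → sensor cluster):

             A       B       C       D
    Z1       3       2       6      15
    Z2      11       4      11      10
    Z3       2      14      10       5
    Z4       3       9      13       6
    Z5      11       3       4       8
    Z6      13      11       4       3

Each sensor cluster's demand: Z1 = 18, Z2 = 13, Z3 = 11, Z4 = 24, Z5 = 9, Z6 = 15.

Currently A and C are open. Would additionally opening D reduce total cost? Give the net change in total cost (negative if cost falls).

Current service cost with {A, C}: 387.
Adding D: each sensor cluster re-picks its cheapest; new service cost 359, saving 28.
Extra fixed cost: 80. Net change = 80 − 28 = 52.
(Totals: 588 → 640.)

No — net change +52 (cost rises by 52).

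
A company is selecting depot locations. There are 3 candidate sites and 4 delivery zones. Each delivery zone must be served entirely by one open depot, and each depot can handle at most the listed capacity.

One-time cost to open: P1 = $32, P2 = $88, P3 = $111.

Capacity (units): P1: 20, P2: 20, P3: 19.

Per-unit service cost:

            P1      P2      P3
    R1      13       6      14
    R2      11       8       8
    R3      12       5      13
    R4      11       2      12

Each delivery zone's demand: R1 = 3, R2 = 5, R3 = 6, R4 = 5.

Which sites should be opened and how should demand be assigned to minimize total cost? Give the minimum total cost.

Open {P2}: R1→P2 6·3=18, R2→P2 8·5=40, R3→P2 5·6=30, R4→P2 2·5=10.
Loads: P2 carries 19/20. Service 98; fixed 88; total 186.
Next best feasible plan costs 218.

Minimum total cost: 186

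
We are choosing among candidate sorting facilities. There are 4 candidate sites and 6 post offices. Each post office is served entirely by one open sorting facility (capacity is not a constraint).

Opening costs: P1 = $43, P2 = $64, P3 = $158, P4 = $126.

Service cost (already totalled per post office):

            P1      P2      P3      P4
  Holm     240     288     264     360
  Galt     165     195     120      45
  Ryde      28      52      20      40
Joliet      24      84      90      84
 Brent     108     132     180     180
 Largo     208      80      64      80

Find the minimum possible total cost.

For any fixed open set, each post office goes to its cheapest open site; total = fixed + service.
{P1, P4}: Holm→P1 240, Galt→P4 45, Ryde→P1 28, Joliet→P1 24, Brent→P1 108, Largo→P4 80. Service 525; fixed 169; total 694.
{P1, P2}: Holm→P1 240, Galt→P1 165, Ryde→P1 28, Joliet→P1 24, Brent→P1 108, Largo→P2 80. Service 645; fixed 107; total 752.
{P1, P2, P4}: Holm→P1 240, Galt→P4 45, Ryde→P1 28, Joliet→P1 24, Brent→P1 108, Largo→P2 80. Service 525; fixed 233; total 758.
{P1, P2, P3, P4}: service 501 + fixed 391 = 892
No other subset beats 694.

Minimum total cost: 694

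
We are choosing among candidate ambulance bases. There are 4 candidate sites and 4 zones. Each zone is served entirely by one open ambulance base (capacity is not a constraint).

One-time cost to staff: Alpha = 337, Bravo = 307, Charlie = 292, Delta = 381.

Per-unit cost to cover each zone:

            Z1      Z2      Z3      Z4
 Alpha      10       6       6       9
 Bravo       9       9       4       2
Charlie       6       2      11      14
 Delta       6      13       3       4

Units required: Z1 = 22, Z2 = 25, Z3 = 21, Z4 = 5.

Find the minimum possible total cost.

Minimum total cost: 775

For any fixed open set, each zone goes to its cheapest open site; total = fixed + service.
{Charlie}: Z1→Charlie 6·22=132, Z2→Charlie 2·25=50, Z3→Charlie 11·21=231, Z4→Charlie 14·5=70. Service 483; fixed 292; total 775.
{Bravo}: Z1→Bravo 9·22=198, Z2→Bravo 9·25=225, Z3→Bravo 4·21=84, Z4→Bravo 2·5=10. Service 517; fixed 307; total 824.
{Bravo, Charlie}: Z1→Charlie 6·22=132, Z2→Charlie 2·25=50, Z3→Bravo 4·21=84, Z4→Bravo 2·5=10. Service 276; fixed 599; total 875.
{Alpha, Bravo, Charlie, Delta}: service 255 + fixed 1317 = 1572
No other subset beats 775.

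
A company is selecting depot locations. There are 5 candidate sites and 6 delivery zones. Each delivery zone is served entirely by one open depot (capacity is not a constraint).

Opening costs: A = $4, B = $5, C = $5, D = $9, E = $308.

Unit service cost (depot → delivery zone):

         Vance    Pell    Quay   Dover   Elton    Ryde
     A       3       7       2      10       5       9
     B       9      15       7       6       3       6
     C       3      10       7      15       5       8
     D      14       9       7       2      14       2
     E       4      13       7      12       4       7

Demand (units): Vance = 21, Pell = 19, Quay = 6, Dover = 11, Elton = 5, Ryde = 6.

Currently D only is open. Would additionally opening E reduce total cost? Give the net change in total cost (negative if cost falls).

No — net change +48 (cost rises by 48).

Current service cost with {D}: 611.
Adding E: each delivery zone re-picks its cheapest; new service cost 351, saving 260.
Extra fixed cost: 308. Net change = 308 − 260 = 48.
(Totals: 620 → 668.)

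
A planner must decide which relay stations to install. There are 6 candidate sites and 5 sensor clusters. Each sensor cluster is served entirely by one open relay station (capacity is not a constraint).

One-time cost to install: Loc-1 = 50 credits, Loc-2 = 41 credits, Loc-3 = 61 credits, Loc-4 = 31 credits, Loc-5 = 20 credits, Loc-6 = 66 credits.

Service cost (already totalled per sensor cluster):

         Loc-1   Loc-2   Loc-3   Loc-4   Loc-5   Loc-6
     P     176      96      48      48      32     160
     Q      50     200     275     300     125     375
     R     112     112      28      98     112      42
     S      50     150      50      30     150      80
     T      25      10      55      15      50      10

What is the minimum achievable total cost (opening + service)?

For any fixed open set, each sensor cluster goes to its cheapest open site; total = fixed + service.
{Loc-1, Loc-3}: P→Loc-3 48, Q→Loc-1 50, R→Loc-3 28, S→Loc-1 50, T→Loc-1 25. Service 201; fixed 111; total 312.
{Loc-1, Loc-3, Loc-4}: service 171 + fixed 142 = 313
{Loc-1, Loc-3, Loc-5}: P→Loc-5 32, Q→Loc-1 50, R→Loc-3 28, S→Loc-1 50, T→Loc-1 25. Service 185; fixed 131; total 316.
{Loc-1, Loc-2, Loc-3, Loc-4, Loc-5, Loc-6}: P→Loc-5 32, Q→Loc-1 50, R→Loc-3 28, S→Loc-4 30, T→Loc-2 10. Service 150; fixed 269; total 419.
No other subset beats 312.

Minimum total cost: 312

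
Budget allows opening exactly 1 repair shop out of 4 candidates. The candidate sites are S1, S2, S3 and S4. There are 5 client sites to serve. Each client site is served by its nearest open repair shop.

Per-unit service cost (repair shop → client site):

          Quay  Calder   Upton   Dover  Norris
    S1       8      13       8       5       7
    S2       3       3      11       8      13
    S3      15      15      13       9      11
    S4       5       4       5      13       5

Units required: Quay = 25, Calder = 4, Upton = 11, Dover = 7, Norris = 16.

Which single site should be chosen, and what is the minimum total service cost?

With exactly 1 open, each client site uses its cheapest among the chosen.
{S4}: Quay→S4 5·25=125, Calder→S4 4·4=16, Upton→S4 5·11=55, Dover→S4 13·7=91, Norris→S4 5·16=80. Service cost 367.
{S2}: service cost 472
{S1}: service cost 487
Among all 4 size-1 choices, {S4} is lowest.

Choose S4 only; total service cost 367.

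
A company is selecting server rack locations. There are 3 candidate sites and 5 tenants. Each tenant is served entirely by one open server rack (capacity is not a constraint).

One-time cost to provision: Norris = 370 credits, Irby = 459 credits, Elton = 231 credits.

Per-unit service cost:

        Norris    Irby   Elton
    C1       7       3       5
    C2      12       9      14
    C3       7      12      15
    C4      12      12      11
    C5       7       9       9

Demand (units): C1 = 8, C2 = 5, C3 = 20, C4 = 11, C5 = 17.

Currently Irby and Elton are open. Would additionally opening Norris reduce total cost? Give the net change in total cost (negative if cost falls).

No — net change +236 (cost rises by 236).

Current service cost with {Irby, Elton}: 583.
Adding Norris: each tenant re-picks its cheapest; new service cost 449, saving 134.
Extra fixed cost: 370. Net change = 370 − 134 = 236.
(Totals: 1273 → 1509.)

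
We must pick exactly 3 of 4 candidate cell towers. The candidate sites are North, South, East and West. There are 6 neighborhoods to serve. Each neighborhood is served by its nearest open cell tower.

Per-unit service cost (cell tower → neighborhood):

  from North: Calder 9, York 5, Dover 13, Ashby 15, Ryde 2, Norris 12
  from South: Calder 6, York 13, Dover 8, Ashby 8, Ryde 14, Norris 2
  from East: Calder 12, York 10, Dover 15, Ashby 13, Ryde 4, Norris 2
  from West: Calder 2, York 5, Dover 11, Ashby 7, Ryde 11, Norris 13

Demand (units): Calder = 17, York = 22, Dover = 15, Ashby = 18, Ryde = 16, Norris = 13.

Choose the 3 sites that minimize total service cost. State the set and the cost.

Choose North, South and West; total service cost 448.

With exactly 3 open, each neighborhood uses its cheapest among the chosen.
{North, South, West}: Calder→West 2·17=34, York→North 5·22=110, Dover→South 8·15=120, Ashby→West 7·18=126, Ryde→North 2·16=32, Norris→South 2·13=26. Service cost 448.
{South, East, West}: service cost 480
{North, East, West}: service cost 493
Among all 4 size-3 choices, {North, South, West} is lowest.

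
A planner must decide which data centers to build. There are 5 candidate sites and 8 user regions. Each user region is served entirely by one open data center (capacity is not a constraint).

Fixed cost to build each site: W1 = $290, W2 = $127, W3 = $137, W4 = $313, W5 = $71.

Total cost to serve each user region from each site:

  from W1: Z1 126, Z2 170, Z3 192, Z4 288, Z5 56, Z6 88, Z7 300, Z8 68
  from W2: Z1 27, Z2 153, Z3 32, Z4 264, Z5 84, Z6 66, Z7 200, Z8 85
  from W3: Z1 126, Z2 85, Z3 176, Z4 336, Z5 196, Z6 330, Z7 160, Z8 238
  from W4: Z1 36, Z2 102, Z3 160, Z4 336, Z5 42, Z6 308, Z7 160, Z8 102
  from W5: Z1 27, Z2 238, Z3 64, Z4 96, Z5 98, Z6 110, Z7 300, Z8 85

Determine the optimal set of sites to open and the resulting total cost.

For any fixed open set, each user region goes to its cheapest open site; total = fixed + service.
{W3, W5}: Z1→W5 27, Z2→W3 85, Z3→W5 64, Z4→W5 96, Z5→W5 98, Z6→W5 110, Z7→W3 160, Z8→W5 85. Service 725; fixed 208; total 933.
{W2, W5}: Z1→W2 27, Z2→W2 153, Z3→W2 32, Z4→W5 96, Z5→W2 84, Z6→W2 66, Z7→W2 200, Z8→W2 85. Service 743; fixed 198; total 941.
{W2, W3, W5}: service 635 + fixed 335 = 970
{W1, W2, W3, W4, W5}: service 576 + fixed 938 = 1514
No other subset beats 933.

Open W3 and W5; minimum total cost 933.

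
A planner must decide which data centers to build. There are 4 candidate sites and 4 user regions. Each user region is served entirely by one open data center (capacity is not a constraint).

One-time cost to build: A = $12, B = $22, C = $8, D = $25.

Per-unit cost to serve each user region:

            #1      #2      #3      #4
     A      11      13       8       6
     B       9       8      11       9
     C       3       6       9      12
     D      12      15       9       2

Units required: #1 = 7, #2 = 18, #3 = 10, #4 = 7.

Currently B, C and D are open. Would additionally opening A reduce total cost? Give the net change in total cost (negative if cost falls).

Current service cost with {B, C, D}: 233.
Adding A: each user region re-picks its cheapest; new service cost 223, saving 10.
Extra fixed cost: 12. Net change = 12 − 10 = 2.
(Totals: 288 → 290.)

No — net change +2 (cost rises by 2).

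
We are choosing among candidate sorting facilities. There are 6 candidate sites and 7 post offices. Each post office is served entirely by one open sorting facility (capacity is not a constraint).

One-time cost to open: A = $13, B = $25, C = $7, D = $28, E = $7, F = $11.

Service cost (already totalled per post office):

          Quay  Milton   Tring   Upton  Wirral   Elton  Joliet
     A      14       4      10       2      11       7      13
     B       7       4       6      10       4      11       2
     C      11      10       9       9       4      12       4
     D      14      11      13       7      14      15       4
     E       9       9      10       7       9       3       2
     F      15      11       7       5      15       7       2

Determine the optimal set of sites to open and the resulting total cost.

Open E only; minimum total cost 56.

For any fixed open set, each post office goes to its cheapest open site; total = fixed + service.
{E}: Quay→E 9, Milton→E 9, Tring→E 10, Upton→E 7, Wirral→E 9, Elton→E 3, Joliet→E 2. Service 49; fixed 7; total 56.
{C, E}: service 43 + fixed 14 = 57
{A, E}: service 39 + fixed 20 = 59
{A, B, C, D, E, F}: service 28 + fixed 91 = 119
No other subset beats 56.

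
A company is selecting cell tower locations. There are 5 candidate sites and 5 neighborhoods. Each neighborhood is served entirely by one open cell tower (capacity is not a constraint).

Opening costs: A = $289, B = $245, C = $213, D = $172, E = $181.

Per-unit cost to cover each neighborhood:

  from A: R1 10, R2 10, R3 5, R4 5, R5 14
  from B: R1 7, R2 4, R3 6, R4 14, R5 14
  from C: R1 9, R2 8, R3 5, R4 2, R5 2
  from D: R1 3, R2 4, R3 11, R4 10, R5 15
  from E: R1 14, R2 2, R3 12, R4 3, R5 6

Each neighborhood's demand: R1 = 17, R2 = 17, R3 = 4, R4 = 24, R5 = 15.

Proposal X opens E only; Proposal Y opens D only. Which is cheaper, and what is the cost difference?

Proposal X is cheaper by 137.

Proposal X: {E}: R1→E 14·17=238, R2→E 2·17=34, R3→E 12·4=48, R4→E 3·24=72, R5→E 6·15=90. Service 482; fixed 181; total 663.
Proposal Y: {D}: R1→D 3·17=51, R2→D 4·17=68, R3→D 11·4=44, R4→D 10·24=240, R5→D 15·15=225. Service 628; fixed 172; total 800.
Difference: |663 − 800| = 137.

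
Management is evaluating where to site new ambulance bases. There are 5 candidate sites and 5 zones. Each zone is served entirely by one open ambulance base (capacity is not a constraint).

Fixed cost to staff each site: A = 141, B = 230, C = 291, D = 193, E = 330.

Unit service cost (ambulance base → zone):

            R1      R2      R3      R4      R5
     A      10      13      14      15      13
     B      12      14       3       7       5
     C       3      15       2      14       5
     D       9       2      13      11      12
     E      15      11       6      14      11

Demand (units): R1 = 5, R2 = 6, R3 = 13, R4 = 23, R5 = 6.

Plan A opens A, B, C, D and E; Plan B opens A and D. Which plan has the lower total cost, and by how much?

Plan B is cheaper by 544.

Plan A: {A, B, C, D, E}: R1→C 3·5=15, R2→D 2·6=12, R3→C 2·13=26, R4→B 7·23=161, R5→B 5·6=30. Service 244; fixed 1185; total 1429.
Plan B: {A, D}: R1→D 9·5=45, R2→D 2·6=12, R3→D 13·13=169, R4→D 11·23=253, R5→D 12·6=72. Service 551; fixed 334; total 885.
Difference: |1429 − 885| = 544.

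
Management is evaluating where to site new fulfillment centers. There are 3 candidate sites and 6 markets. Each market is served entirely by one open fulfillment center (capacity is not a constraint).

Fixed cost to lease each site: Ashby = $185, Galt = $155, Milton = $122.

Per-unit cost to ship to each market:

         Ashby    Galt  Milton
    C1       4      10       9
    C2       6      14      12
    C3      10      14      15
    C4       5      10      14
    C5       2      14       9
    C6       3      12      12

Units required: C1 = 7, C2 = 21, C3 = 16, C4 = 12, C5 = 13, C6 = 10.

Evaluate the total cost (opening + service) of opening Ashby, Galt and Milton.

Total cost: 892

Each market is assigned to its cheapest site among the open ones.
{Ashby, Galt, Milton}: C1→Ashby 4·7=28, C2→Ashby 6·21=126, C3→Ashby 10·16=160, C4→Ashby 5·12=60, C5→Ashby 2·13=26, C6→Ashby 3·10=30. Service 430; fixed 462; total 892.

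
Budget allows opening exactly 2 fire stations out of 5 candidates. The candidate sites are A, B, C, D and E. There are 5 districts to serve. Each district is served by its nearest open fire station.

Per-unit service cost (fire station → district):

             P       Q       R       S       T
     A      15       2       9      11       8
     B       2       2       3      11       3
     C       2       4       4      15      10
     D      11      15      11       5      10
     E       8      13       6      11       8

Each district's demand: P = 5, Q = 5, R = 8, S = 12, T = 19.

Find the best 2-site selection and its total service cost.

With exactly 2 open, each district uses its cheapest among the chosen.
{B, D}: P→B 2·5=10, Q→B 2·5=10, R→B 3·8=24, S→D 5·12=60, T→B 3·19=57. Service cost 161.
{A, B}: service cost 233
{B, C}: service cost 233
Among all 10 size-2 choices, {B, D} is lowest.

Choose B and D; total service cost 161.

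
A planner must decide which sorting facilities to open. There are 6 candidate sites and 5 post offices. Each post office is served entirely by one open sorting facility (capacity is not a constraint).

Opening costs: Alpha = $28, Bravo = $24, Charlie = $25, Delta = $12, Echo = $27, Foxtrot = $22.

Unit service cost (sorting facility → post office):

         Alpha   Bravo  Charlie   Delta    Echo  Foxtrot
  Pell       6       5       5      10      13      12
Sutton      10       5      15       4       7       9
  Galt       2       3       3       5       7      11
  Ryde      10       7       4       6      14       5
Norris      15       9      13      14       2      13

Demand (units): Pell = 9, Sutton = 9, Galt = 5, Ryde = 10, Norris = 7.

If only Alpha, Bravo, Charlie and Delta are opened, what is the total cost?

Total cost: 283

Each post office is assigned to its cheapest site among the open ones.
{Alpha, Bravo, Charlie, Delta}: Pell→Bravo 5·9=45, Sutton→Delta 4·9=36, Galt→Alpha 2·5=10, Ryde→Charlie 4·10=40, Norris→Bravo 9·7=63. Service 194; fixed 89; total 283.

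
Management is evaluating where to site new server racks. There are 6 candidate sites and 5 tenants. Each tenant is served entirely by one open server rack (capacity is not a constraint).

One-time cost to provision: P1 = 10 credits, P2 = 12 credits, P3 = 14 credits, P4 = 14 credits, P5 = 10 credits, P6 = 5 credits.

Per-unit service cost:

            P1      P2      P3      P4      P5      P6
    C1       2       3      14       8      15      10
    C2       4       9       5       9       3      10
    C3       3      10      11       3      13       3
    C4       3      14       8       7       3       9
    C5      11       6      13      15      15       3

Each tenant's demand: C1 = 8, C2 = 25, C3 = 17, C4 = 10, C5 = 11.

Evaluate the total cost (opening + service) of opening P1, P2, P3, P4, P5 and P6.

Total cost: 270

Each tenant is assigned to its cheapest site among the open ones.
{P1, P2, P3, P4, P5, P6}: C1→P1 2·8=16, C2→P5 3·25=75, C3→P1 3·17=51, C4→P1 3·10=30, C5→P6 3·11=33. Service 205; fixed 65; total 270.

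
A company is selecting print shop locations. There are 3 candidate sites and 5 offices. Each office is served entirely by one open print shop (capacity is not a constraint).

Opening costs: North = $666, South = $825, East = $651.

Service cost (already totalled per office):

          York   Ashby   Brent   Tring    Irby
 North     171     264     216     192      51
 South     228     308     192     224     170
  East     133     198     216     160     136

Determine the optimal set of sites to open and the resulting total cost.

Open East only; minimum total cost 1494.

For any fixed open set, each office goes to its cheapest open site; total = fixed + service.
{East}: York→East 133, Ashby→East 198, Brent→East 216, Tring→East 160, Irby→East 136. Service 843; fixed 651; total 1494.
{North}: York→North 171, Ashby→North 264, Brent→North 216, Tring→North 192, Irby→North 51. Service 894; fixed 666; total 1560.
{South}: service 1122 + fixed 825 = 1947
{North, South, East}: York→East 133, Ashby→East 198, Brent→South 192, Tring→East 160, Irby→North 51. Service 734; fixed 2142; total 2876.
No other subset beats 1494.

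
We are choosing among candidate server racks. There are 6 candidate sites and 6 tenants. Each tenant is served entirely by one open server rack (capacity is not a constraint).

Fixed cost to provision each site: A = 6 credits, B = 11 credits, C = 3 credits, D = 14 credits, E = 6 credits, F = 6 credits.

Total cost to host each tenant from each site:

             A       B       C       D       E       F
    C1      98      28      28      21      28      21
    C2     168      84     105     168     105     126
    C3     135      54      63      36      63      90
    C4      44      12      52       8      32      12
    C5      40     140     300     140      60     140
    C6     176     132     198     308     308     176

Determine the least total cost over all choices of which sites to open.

Minimum total cost: 352

For any fixed open set, each tenant goes to its cheapest open site; total = fixed + service.
{A, B, D}: C1→D 21, C2→B 84, C3→D 36, C4→D 8, C5→A 40, C6→B 132. Service 321; fixed 31; total 352.
{A, B, C, D}: service 321 + fixed 34 = 355
{A, B, D, E}: C1→D 21, C2→B 84, C3→D 36, C4→D 8, C5→A 40, C6→B 132. Service 321; fixed 37; total 358.
{A, B, C, D, E, F}: service 321 + fixed 46 = 367
No other subset beats 352.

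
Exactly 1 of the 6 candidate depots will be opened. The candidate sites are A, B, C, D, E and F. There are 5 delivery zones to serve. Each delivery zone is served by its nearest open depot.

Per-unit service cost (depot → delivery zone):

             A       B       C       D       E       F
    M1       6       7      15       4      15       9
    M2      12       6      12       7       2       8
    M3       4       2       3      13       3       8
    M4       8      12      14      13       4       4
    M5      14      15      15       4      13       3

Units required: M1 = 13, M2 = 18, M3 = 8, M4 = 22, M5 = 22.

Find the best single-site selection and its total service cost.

Choose F only; total service cost 479.

With exactly 1 open, each delivery zone uses its cheapest among the chosen.
{F}: M1→F 9·13=117, M2→F 8·18=144, M3→F 8·8=64, M4→F 4·22=88, M5→F 3·22=66. Service cost 479.
{E}: service cost 629
{D}: service cost 656
Among all 6 size-1 choices, {F} is lowest.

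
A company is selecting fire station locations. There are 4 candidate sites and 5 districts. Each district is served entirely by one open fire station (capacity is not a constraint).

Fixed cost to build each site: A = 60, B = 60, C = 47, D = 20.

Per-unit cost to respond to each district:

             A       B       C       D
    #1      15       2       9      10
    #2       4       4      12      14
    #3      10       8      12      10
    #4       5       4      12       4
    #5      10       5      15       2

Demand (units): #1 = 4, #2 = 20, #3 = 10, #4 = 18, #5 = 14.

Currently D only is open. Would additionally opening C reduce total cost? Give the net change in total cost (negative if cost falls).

Current service cost with {D}: 520.
Adding C: each district re-picks its cheapest; new service cost 476, saving 44.
Extra fixed cost: 47. Net change = 47 − 44 = 3.
(Totals: 540 → 543.)

No — net change +3 (cost rises by 3).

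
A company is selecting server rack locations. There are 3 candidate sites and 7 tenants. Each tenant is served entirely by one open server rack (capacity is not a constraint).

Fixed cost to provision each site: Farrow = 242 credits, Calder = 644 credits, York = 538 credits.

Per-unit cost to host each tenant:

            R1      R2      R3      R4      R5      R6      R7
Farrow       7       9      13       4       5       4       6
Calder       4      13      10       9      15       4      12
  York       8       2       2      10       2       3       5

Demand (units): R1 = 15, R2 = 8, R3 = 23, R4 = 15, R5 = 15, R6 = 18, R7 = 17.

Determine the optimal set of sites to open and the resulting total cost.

Open Farrow only; minimum total cost 1027.

For any fixed open set, each tenant goes to its cheapest open site; total = fixed + service.
{Farrow}: R1→Farrow 7·15=105, R2→Farrow 9·8=72, R3→Farrow 13·23=299, R4→Farrow 4·15=60, R5→Farrow 5·15=75, R6→Farrow 4·18=72, R7→Farrow 6·17=102. Service 785; fixed 242; total 1027.
{York}: service 501 + fixed 538 = 1039
{Farrow, York}: R1→Farrow 7·15=105, R2→York 2·8=16, R3→York 2·23=46, R4→Farrow 4·15=60, R5→York 2·15=30, R6→York 3·18=54, R7→York 5·17=85. Service 396; fixed 780; total 1176.
{Farrow, Calder, York}: service 351 + fixed 1424 = 1775
(All 7 nonempty subsets were checked; Farrow only is lowest.)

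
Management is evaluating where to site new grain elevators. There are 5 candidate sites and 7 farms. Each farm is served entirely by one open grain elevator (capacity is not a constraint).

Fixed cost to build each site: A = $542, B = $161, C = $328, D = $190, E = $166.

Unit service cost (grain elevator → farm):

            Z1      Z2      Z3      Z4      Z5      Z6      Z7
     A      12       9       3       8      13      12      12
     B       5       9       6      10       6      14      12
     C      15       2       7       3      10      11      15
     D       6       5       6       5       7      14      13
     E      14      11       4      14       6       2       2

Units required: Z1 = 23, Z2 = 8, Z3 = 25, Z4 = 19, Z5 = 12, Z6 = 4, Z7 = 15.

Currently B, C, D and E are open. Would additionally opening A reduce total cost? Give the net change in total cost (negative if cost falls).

Current service cost with {B, C, D, E}: 398.
Adding A: each farm re-picks its cheapest; new service cost 373, saving 25.
Extra fixed cost: 542. Net change = 542 − 25 = 517.
(Totals: 1243 → 1760.)

No — net change +517 (cost rises by 517).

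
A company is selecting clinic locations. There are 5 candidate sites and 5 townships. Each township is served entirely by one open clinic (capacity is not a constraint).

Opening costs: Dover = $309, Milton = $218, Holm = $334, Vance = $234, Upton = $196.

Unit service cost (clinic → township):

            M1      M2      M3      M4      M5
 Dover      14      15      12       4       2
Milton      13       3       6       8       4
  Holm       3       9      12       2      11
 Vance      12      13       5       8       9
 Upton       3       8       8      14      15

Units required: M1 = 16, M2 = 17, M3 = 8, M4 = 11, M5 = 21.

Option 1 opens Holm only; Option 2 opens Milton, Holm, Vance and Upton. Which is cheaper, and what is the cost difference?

Option 1: {Holm}: M1→Holm 3·16=48, M2→Holm 9·17=153, M3→Holm 12·8=96, M4→Holm 2·11=22, M5→Holm 11·21=231. Service 550; fixed 334; total 884.
Option 2: {Milton, Holm, Vance, Upton}: M1→Holm 3·16=48, M2→Milton 3·17=51, M3→Vance 5·8=40, M4→Holm 2·11=22, M5→Milton 4·21=84. Service 245; fixed 982; total 1227.
Difference: |884 − 1227| = 343.

Option 1 is cheaper by 343.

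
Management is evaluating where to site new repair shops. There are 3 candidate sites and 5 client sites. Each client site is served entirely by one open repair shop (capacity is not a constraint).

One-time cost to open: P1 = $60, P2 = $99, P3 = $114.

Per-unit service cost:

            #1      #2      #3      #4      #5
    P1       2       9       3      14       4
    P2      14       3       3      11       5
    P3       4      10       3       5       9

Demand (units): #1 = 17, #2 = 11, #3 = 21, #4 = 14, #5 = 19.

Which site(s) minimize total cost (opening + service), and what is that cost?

For any fixed open set, each client site goes to its cheapest open site; total = fixed + service.
{P1, P3}: #1→P1 2·17=34, #2→P1 9·11=99, #3→P1 3·21=63, #4→P3 5·14=70, #5→P1 4·19=76. Service 342; fixed 174; total 516.
{P1, P2}: service 360 + fixed 159 = 519
{P1}: service 468 + fixed 60 = 528
{P1, P2, P3}: service 276 + fixed 273 = 549
(All 7 nonempty subsets were checked; P1 and P3 is lowest.)

Open P1 and P3; minimum total cost 516.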